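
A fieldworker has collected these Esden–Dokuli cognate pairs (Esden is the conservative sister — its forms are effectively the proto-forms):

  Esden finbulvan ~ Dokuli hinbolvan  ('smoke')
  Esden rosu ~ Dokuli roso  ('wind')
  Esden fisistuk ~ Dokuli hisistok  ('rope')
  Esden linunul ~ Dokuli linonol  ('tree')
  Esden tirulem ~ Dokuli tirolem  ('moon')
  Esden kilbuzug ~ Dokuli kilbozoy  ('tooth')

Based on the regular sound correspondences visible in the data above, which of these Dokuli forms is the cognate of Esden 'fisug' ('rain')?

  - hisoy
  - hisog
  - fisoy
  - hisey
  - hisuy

finbulvan ~ hinbolvan, fisistuk ~ hisistok — Esden f corresponds to Dokuli h word-initially before a front vowel.
finbulvan ~ hinbolvan, fisistuk ~ hisistok — Esden u corresponds to Dokuli o after a consonant, before a consonant other than r, m, n, p, b, f, v.
kilbuzug ~ kilbozoy — Esden g corresponds to Dokuli y word-finally.
Applying these to Esden 'fisug':
  fisug → hisug   (f→h word-initially before a front vowel)
  hisug → hisog   (u→o after a consonant, before a consonant other than r, m, n, p, b, f, v)
  hisog → hisoy   (g→y word-finally)
So the Dokuli cognate is 'hisoy'.

hisoy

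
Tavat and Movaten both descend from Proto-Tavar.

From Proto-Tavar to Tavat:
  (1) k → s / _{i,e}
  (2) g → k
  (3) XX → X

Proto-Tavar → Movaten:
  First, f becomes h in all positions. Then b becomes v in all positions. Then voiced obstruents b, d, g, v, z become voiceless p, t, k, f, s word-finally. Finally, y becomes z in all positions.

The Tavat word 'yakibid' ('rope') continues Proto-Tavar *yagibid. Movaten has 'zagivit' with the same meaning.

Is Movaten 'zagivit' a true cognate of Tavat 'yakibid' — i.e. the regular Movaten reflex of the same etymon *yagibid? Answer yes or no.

yes

Derive the expected Movaten reflex of *yagibid:
Movaten: start from *yagibid.
  rule 1: no change — yagibid
  rule 2 (unconditioned shift): yagibid → yagivid
  rule 3 (final devoicing): yagivid → yagivit
  rule 4 (unconditioned shift): yagivit → zagivit
  ⇒ Movaten zagivit
Movaten 'zagivit' matches the regular reflex exactly, so the pair is cognate.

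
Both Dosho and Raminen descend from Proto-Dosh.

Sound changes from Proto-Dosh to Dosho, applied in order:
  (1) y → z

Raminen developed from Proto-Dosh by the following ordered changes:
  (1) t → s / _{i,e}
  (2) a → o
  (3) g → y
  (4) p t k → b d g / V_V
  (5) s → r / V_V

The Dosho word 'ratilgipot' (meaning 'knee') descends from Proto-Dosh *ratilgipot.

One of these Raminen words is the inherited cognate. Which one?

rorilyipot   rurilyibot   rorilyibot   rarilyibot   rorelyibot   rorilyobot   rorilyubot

Raminen: *ratilgipot
  ratilgipot → rasilgipot   [palatalisation]
  rasilgipot → rosilgipot   [vowel merger]
  rosilgipot → rosilyipot   [unconditioned shift]
  rosilyipot → rosilyibot   [intervocalic voicing]
  rosilyibot → rorilyibot   [rhotacism]
  giving Raminen rorilyibot.
Only 'rorilyibot' matches the regular Raminen development of *ratilgipot.

rorilyibot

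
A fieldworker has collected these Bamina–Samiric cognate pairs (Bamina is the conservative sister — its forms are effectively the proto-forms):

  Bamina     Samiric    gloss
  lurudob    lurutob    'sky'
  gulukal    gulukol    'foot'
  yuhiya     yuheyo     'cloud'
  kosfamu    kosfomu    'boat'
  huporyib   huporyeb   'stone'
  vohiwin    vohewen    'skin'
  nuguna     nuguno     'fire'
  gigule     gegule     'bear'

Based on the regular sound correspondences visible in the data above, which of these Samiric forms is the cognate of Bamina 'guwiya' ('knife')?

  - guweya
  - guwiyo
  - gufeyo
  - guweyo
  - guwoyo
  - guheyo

yuhiya ~ yuheyo, vohiwin ~ vohewen — Bamina i corresponds to Samiric e after a consonant, before a consonant other than r, m, n, p, b, f, v.
yuhiya ~ yuheyo, nuguna ~ nuguno — Bamina a corresponds to Samiric o word-finally.
Applying these to Bamina 'guwiya':
  guwiya → guweya   (i→e after a consonant, before a consonant other than r, m, n, p, b, f, v)
  guweya → guweyo   (a→o word-finally)
So the Samiric cognate is 'guweyo'.

guweyo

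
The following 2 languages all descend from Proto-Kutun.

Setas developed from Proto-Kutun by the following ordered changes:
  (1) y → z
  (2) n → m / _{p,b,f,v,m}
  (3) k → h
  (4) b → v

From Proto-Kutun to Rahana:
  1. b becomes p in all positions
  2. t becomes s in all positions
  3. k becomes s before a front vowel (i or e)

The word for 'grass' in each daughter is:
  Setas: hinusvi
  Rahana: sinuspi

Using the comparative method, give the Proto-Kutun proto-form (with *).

Position 6: Setas has v, Rahana has p. Taking the neighbouring segments as reconstructed: Setas v could go back to *b or *v; Rahana p could go back to *p or *b — the one source consistent with every daughter is *b.
Position 1: Setas has h, Rahana has s. Taking the neighbouring segments as reconstructed: Setas h could go back to *k or *h; Rahana s could go back to *t or *k or *s — the one source consistent with every daughter is *k.
The remaining positions agree across the daughters. Check the candidate against every language:
Setas: *kinusbi
  kinusbi (rule 1 does not apply)
  kinusbi (rule 2 does not apply)
  kinusbi → hinusbi   [unconditioned shift]
  hinusbi → hinusvi   [unconditioned shift]
  giving Setas hinusvi.
Rahana: *kinusbi > kinuspi > sinuspi  (by unconditioned shift, palatalisation)
Only *kinusbi yields all of Setas hinusvi, Rahana sinuspi.

*kinusbi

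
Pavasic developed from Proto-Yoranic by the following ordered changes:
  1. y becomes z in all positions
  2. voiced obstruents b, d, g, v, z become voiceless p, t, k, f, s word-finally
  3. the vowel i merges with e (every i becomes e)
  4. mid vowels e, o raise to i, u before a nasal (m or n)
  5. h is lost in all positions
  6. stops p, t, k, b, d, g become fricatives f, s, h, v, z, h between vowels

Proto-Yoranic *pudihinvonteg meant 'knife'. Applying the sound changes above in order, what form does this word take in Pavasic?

Pavasic: start from *pudihinvonteg.
  rule 1: no change — pudihinvonteg
  rule 2 (final devoicing): pudihinvonteg → pudihinvontek
  rule 3 (vowel merger): pudihinvontek → pudehenvontek
  rule 4 (pre-nasal raising): pudehenvontek → pudehinvuntek
  rule 5 (h-loss): pudehinvuntek → pudeinvuntek
  rule 6 (intervocalic lenition): pudeinvuntek → puzeinvuntek
  ⇒ Pavasic puzeinvuntek

puzeinvuntek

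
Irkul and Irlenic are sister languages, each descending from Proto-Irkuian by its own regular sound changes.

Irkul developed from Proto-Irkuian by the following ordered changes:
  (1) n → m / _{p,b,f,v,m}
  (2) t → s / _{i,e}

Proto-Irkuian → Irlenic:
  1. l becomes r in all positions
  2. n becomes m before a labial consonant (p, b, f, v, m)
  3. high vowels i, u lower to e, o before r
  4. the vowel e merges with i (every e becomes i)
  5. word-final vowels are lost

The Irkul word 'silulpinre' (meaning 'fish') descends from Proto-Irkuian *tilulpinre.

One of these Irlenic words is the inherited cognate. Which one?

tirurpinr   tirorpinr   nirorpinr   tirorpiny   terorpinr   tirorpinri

Irlenic: start from *tilulpinre.
  rule 1 (unconditioned shift): tilulpinre → tirurpinre
  rule 2: no change — tirurpinre
  rule 3 (pre-rhotic lowering): tirurpinre → terorpinre
  rule 4 (vowel merger): terorpinre → tirorpinri
  rule 5 (apocope): tirorpinri → tirorpinr
  ⇒ Irlenic tirorpinr

tirorpinr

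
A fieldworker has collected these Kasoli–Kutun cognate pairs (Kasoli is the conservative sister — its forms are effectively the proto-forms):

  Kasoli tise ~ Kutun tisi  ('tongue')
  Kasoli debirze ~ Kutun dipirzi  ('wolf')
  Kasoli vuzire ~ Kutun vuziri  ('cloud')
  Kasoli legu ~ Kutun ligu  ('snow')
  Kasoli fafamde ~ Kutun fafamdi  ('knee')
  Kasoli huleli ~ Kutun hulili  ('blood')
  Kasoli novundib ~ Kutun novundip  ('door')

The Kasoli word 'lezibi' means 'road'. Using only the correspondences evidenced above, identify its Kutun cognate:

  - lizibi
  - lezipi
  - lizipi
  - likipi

lizipi

legu ~ ligu, huleli ~ hulili — Kasoli e corresponds to Kutun i after a consonant, before a consonant other than r, m, n, p, b, f, v.
debirze ~ dipirzi — Kasoli b corresponds to Kutun p between vowels (before a front vowel).
Applying these to Kasoli 'lezibi':
  lezibi → lizibi   (e→i after a consonant, before a consonant other than r, m, n, p, b, f, v)
  lizibi → lizipi   (b→p between vowels (before a front vowel))
So the Kutun cognate is 'lizipi'.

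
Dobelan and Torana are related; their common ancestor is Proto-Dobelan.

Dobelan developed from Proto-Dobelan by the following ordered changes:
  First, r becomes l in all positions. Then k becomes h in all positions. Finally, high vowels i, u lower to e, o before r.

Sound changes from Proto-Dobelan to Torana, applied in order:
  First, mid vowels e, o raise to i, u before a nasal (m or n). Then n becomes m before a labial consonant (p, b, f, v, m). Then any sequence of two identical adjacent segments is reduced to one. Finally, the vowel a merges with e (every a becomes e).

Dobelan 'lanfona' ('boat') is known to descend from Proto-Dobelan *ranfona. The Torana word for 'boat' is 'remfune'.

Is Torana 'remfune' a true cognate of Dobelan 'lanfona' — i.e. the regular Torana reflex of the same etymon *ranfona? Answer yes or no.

Derive the expected Torana reflex of *ranfona:
Torana: *ranfona > ranfuna > ramfuna > remfune  (by pre-nasal raising, nasal place assimilation, vowel merger)
Torana 'remfune' matches the regular reflex exactly, so the pair is cognate.

yes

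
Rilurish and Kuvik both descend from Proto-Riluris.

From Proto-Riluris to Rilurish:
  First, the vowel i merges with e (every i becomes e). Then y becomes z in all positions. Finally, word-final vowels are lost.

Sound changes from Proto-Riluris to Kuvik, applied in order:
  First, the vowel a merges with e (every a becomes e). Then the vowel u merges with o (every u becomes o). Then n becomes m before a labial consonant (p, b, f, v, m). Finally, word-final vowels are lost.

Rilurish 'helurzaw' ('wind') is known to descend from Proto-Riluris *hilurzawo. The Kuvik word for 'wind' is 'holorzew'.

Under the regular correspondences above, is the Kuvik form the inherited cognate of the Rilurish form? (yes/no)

no

Derive the expected Kuvik reflex of *hilurzawo:
Kuvik: *hilurzawo > hilurzewo > hilorzewo > hilorzew  (by vowel merger, vowel merger, apocope)
The regular Kuvik reflex would be 'hilorzew', but the attested form is 'holorzew'. The correspondence is irregular, so they are not cognates (the Kuvik form has a different source).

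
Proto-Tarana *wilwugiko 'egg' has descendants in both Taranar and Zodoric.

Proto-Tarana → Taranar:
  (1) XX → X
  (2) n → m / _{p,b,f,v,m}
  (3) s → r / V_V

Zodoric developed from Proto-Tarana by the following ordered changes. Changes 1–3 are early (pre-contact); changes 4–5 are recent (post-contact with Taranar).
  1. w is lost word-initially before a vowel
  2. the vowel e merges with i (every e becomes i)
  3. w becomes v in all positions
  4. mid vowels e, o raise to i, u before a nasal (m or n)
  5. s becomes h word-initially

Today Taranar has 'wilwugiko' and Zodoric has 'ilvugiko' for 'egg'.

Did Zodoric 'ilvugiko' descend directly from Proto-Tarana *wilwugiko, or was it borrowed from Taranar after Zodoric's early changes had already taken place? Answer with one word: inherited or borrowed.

inherited

If inherited, *wilwugiko would pass through all of Zodoric's changes:
Zodoric: *wilwugiko
  wilwugiko → ilwugiko   [glide loss]
  ilwugiko (rule 2 does not apply)
  ilwugiko → ilvugiko   [unconditioned shift]
  ilvugiko (rule 4 does not apply)
  ilvugiko (rule 5 does not apply)
  giving Zodoric ilvugiko.
If borrowed from Taranar 'wilwugiko' after the early changes, it would undergo only the recent ones:
  rule 4 (pre-nasal raising): no change (wilwugiko)
  rule 5 (debuccalisation): no change (wilwugiko)
  ⇒ as a loan: wilwugiko
Zodoric 'ilvugiko' matches the inherited outcome exactly, so it is an inherited cognate, not a loan.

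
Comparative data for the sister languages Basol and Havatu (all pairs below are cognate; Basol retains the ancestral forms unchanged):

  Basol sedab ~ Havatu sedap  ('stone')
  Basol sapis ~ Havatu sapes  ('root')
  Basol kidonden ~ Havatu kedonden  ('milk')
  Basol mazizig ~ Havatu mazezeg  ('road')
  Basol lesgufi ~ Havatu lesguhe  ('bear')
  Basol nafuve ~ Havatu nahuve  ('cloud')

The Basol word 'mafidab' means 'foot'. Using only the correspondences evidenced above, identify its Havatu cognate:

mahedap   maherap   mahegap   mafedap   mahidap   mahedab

mahedap

lesgufi ~ lesguhe — Basol f corresponds to Havatu h between vowels (before a front vowel).
sapis ~ sapes, kidonden ~ kedonden — Basol i corresponds to Havatu e after a consonant, before a consonant other than r, m, n, p, b, f, v.
sedab ~ sedap — Basol b corresponds to Havatu p word-finally.
Applying these to Basol 'mafidab':
  mafidab → mahidab   (f→h between vowels (before a front vowel))
  mahidab → mahedab   (i→e after a consonant, before a consonant other than r, m, n, p, b, f, v)
  mahedab → mahedap   (b→p word-finally)
So the Havatu cognate is 'mahedap'.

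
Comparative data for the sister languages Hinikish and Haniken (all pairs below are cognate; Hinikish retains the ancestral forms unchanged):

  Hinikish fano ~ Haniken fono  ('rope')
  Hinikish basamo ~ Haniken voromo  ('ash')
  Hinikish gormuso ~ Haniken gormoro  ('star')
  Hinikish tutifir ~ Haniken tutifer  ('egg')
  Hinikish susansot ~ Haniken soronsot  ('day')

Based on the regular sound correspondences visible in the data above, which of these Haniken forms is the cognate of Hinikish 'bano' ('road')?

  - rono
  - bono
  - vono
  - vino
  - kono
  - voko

vono

basamo ~ voromo — Hinikish b corresponds to Haniken v word-initially before a back vowel.
fano ~ fono, susansot ~ soronsot — Hinikish a corresponds to Haniken o after a consonant, before a nasal.
Applying these to Hinikish 'bano':
  bano → vano   (b→v word-initially before a back vowel)
  vano → vono   (a→o after a consonant, before a nasal)
So the Haniken cognate is 'vono'.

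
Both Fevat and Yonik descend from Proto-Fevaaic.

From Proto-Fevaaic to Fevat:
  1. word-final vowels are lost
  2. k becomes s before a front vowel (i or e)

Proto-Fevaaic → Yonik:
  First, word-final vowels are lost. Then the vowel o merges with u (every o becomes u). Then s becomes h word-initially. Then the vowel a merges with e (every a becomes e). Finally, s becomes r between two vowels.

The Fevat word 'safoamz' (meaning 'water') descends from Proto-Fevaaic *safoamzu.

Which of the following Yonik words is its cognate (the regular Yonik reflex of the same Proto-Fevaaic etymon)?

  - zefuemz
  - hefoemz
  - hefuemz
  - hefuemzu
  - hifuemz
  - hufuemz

Yonik: *safoamzu
  safoamzu → safoamz   [apocope]
  safoamz → safuamz   [vowel merger]
  safuamz → hafuamz   [debuccalisation]
  hafuamz → hefuemz   [vowel merger]
  hefuemz (rule 5 does not apply)
  giving Yonik hefuemz.
Among the options, 'hefuemz' alone shows every Yonik change applied in order.

hefuemz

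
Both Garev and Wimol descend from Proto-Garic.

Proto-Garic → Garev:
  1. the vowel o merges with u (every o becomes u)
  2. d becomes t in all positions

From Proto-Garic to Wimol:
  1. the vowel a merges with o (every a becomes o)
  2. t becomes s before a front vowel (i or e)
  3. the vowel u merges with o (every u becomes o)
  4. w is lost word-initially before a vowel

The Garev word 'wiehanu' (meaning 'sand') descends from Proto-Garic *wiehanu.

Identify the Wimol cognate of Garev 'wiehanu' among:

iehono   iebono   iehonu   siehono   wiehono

Wimol: *wiehanu > wiehonu > wiehono > iehono  (by vowel merger, vowel merger, glide loss)
The other candidates each miss or misapply at least one Wimol change.

iehono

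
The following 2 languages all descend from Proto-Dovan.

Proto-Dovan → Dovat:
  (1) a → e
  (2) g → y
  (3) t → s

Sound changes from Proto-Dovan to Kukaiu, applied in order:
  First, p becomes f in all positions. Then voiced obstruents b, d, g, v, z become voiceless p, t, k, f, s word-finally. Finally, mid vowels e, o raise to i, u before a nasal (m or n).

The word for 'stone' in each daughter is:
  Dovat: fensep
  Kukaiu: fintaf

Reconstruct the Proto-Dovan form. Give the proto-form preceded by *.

*fentap

Position 4: Dovat has s, Kukaiu has t. Taking the neighbouring segments as reconstructed: Dovat s could go back to *t or *s; Kukaiu t can only go back to *t — the one source consistent with every daughter is *t.
Position 5: Dovat has e, Kukaiu has a. Kukaiu preserves a here (none of its changes turn any other segment into a), so the proto-segment is *a.
Position 6: Dovat has p, Kukaiu has f. Dovat preserves p here (none of its changes turn any other segment into p), so the proto-segment is *p.
This points to *fentap. Verify forward in each daughter:
Dovat: start from *fentap.
  rule 1 (vowel merger): fentap → fentep
  rule 2: no change — fentep
  rule 3 (unconditioned shift): fentep → fensep
  ⇒ Dovat fensep
Kukaiu: *fentap > fentaf > fintaf  (by unconditioned shift, pre-nasal raising)
*fentap is the unique common source.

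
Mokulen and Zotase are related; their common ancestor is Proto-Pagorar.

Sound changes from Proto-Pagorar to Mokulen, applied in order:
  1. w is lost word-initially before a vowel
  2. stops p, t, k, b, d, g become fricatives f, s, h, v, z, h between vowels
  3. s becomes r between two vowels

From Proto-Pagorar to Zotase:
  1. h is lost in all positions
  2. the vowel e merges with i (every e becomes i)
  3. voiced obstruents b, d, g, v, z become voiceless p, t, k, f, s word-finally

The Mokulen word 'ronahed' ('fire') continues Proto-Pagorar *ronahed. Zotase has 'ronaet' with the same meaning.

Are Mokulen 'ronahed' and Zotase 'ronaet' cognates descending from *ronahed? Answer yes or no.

no

Derive the expected Zotase reflex of *ronahed:
Zotase: *ronahed
  ronahed → ronaed   [h-loss]
  ronaed → ronaid   [vowel merger]
  ronaid → ronait   [final devoicing]
  giving Zotase ronait.
The regular Zotase reflex would be 'ronait', but the attested form is 'ronaet'. The correspondence is irregular, so they are not cognates (the Zotase form has a different source).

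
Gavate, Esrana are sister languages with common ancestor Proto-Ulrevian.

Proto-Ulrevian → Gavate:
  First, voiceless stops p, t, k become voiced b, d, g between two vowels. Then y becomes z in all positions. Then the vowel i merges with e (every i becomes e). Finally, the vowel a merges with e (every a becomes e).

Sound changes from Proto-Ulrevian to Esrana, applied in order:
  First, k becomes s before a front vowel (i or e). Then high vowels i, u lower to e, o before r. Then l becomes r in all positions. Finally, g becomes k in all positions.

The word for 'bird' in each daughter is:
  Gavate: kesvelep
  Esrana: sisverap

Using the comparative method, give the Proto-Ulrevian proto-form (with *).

Position 6: Gavate has l, Esrana has r. Gavate preserves l here (none of its changes turn any other segment into l), so the proto-segment is *l.
Position 2: Gavate has e, Esrana has i. Esrana preserves i here (none of its changes turn any other segment into i), so the proto-segment is *i.
Position 1: Gavate has k, Esrana has s. Gavate preserves k here (none of its changes turn any other segment into k), so the proto-segment is *k.
Verify the candidate proto-form against each daughter:
Gavate: *kisvelap > kesvelap > kesvelep  (by vowel merger, vowel merger)
Esrana: *kisvelap
  kisvelap → sisvelap   [palatalisation]
  sisvelap (rule 2 does not apply)
  sisvelap → sisverap   [unconditioned shift]
  sisverap (rule 4 does not apply)
  giving Esrana sisverap.
No other proto-form is consistent with every reflex, so the reconstruction is *kisvelap.

*kisvelap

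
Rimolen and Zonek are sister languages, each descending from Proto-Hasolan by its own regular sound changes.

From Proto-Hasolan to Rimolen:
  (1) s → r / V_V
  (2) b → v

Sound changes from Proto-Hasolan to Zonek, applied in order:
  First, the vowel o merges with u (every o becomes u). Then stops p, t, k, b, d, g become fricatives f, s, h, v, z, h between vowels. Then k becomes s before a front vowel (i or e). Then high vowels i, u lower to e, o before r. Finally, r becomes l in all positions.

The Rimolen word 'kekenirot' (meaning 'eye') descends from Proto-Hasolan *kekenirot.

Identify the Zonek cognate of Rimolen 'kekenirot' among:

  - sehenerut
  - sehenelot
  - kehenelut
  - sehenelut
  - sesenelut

Zonek: *kekenirot > kekenirut > kehenirut > sehenirut > sehenerut > sehenelut  (by vowel merger, intervocalic lenition, palatalisation, pre-rhotic lowering, unconditioned shift)
Only 'sehenelut' matches the regular Zonek development of *kekenirot.

sehenelut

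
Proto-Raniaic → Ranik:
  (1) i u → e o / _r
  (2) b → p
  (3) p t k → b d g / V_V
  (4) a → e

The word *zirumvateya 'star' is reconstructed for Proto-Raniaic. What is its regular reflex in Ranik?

zerumvedeye

Ranik: start from *zirumvateya.
  rule 1 (pre-rhotic lowering): zirumvateya → zerumvateya
  rule 2: no change — zerumvateya
  rule 3 (intervocalic voicing): zerumvateya → zerumvadeya
  rule 4 (vowel merger): zerumvadeya → zerumvedeye
  ⇒ Ranik zerumvedeye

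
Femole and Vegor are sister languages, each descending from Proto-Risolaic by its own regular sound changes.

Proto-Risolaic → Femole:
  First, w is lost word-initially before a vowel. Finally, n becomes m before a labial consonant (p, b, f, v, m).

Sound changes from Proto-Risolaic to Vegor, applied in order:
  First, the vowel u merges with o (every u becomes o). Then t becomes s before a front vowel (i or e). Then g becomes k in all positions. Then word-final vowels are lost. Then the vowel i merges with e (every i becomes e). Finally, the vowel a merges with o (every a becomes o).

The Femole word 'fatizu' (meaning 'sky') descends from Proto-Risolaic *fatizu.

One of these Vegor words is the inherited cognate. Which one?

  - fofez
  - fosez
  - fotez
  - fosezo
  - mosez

Vegor: *fatizu
  fatizu → fatizo   [vowel merger]
  fatizo → fasizo   [palatalisation]
  fasizo (rule 3 does not apply)
  fasizo → fasiz   [apocope]
  fasiz → fasez   [vowel merger]
  fasez → fosez   [vowel merger]
  giving Vegor fosez.
The other candidates each miss or misapply at least one Vegor change.

fosez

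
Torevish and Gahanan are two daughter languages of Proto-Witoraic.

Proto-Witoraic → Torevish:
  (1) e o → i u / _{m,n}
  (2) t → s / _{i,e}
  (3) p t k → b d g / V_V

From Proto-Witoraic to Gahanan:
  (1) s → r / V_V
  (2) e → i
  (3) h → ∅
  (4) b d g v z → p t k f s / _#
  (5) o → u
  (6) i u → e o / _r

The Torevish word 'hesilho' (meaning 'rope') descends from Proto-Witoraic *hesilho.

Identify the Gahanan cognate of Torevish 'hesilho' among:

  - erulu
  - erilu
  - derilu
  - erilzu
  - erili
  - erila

Gahanan: *hesilho > herilho > hirilho > irilo > irilu > erilu  (by rhotacism, vowel merger, h-loss, vowel merger, pre-rhotic lowering)
Among the options, 'erilu' alone shows every Gahanan change applied in order.

erilu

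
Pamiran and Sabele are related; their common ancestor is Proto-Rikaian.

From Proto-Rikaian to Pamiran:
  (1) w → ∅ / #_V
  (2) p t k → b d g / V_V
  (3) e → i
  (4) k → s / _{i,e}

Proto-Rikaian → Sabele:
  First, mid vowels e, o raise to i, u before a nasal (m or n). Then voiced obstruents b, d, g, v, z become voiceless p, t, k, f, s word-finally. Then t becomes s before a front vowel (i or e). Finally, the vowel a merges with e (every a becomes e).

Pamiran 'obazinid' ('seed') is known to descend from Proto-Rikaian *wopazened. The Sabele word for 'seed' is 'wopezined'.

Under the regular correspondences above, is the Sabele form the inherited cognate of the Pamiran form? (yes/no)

no

Derive the expected Sabele reflex of *wopazened:
Sabele: *wopazened
  wopazened → wopazined   [pre-nasal raising]
  wopazined → wopazinet   [final devoicing]
  wopazinet (rule 3 does not apply)
  wopazinet → wopezinet   [vowel merger]
  giving Sabele wopezinet.
The regular Sabele reflex would be 'wopezinet', but the attested form is 'wopezined'. The correspondence is irregular, so they are not cognates (the Sabele form has a different source).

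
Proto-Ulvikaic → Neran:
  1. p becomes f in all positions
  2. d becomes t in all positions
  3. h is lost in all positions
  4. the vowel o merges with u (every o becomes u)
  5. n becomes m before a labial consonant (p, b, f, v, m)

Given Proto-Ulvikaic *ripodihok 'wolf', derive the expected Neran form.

Neran: start from *ripodihok.
  rule 1 (unconditioned shift): ripodihok → rifodihok
  rule 2 (unconditioned shift): rifodihok → rifotihok
  rule 3 (h-loss): rifotihok → rifotiok
  rule 4 (vowel merger): rifotiok → rifutiuk
  rule 5: no change — rifutiuk
  ⇒ Neran rifutiuk

rifutiuk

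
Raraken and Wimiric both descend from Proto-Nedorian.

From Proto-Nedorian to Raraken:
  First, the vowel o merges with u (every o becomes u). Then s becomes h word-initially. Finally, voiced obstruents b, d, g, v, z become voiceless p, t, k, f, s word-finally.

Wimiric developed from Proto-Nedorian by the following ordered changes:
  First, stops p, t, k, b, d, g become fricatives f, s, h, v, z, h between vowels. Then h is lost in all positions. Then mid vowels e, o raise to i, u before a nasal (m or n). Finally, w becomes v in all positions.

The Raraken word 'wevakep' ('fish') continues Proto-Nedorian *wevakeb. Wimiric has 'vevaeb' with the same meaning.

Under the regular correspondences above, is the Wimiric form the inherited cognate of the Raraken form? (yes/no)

yes

Derive the expected Wimiric reflex of *wevakeb:
Wimiric: *wevakeb
  wevakeb → wevaheb   [intervocalic lenition]
  wevaheb → wevaeb   [h-loss]
  wevaeb (rule 3 does not apply)
  wevaeb → vevaeb   [unconditioned shift]
  giving Wimiric vevaeb.
Wimiric 'vevaeb' matches the regular reflex exactly, so the pair is cognate.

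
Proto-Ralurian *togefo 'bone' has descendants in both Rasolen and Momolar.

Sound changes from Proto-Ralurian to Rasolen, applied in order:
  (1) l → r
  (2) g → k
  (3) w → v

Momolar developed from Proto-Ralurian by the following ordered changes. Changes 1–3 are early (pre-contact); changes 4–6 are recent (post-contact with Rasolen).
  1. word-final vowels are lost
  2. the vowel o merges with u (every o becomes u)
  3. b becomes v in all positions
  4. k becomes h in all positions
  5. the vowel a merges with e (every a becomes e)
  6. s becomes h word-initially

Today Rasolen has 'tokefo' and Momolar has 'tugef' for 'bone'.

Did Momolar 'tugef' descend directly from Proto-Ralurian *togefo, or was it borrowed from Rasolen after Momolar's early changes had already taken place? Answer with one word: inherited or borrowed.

inherited

If inherited, *togefo would pass through all of Momolar's changes:
Momolar: start from *togefo.
  rule 1 (apocope): togefo → togef
  rule 2 (vowel merger): togef → tugef
  rule 3: no change — tugef
  rule 4: no change — tugef
  rule 5: no change — tugef
  rule 6: no change — tugef
  ⇒ Momolar tugef
If borrowed from Rasolen 'tokefo' after the early changes, it would undergo only the recent ones:
  rule 4 (unconditioned shift): tokefo → tohefo
  rule 5 (vowel merger): no change (tohefo)
  rule 6 (debuccalisation): no change (tohefo)
  ⇒ as a loan: tohefo
Momolar 'tugef' matches the inherited outcome exactly, so it is an inherited cognate, not a loan.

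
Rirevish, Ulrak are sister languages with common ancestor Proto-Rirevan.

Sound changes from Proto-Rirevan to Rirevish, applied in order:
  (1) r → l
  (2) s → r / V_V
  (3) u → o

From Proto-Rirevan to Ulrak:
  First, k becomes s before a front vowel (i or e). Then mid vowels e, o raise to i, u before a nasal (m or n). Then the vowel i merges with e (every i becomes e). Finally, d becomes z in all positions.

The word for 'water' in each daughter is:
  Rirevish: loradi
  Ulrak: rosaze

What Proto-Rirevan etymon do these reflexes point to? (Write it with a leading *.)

*rosadi

Position 6: Rirevish has i, Ulrak has e. Rirevish preserves i here (none of its changes turn any other segment into i), so the proto-segment is *i.
Position 5: Rirevish has d, Ulrak has z. Rirevish preserves d here (none of its changes turn any other segment into d), so the proto-segment is *d.
Position 1: Rirevish has l, Ulrak has r. Ulrak preserves r here (none of its changes turn any other segment into r), so the proto-segment is *r.
This points to *rosadi. Verify forward in each daughter:
Rirevish: start from *rosadi.
  rule 1 (unconditioned shift): rosadi → losadi
  rule 2 (rhotacism): losadi → loradi
  rule 3: no change — loradi
  ⇒ Rirevish loradi
Ulrak: start from *rosadi.
  rule 1: no change — rosadi
  rule 2: no change — rosadi
  rule 3 (vowel merger): rosadi → rosade
  rule 4 (unconditioned shift): rosade → rosaze
  ⇒ Ulrak rosaze
*rosadi is the unique common source.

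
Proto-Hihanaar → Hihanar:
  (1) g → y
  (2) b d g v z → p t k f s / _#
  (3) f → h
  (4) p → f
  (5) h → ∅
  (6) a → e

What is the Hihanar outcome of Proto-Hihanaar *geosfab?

Hihanar: *geosfab
  geosfab → yeosfab   [unconditioned shift]
  yeosfab → yeosfap   [final devoicing]
  yeosfap → yeoshap   [unconditioned shift]
  yeoshap → yeoshaf   [unconditioned shift]
  yeoshaf → yeosaf   [h-loss]
  yeosaf → yeosef   [vowel merger]
  giving Hihanar yeosef.

yeosef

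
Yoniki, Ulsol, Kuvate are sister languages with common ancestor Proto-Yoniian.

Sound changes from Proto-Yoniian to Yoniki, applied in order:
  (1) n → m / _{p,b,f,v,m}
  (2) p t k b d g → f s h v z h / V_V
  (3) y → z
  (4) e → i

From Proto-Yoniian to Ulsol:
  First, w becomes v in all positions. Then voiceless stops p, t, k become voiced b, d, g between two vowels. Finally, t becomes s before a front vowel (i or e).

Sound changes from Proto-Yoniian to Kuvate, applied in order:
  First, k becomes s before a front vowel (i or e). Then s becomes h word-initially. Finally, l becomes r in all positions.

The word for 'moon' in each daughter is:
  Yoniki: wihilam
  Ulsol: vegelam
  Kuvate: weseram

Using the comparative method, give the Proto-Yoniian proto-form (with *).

*wekelam

Position 5: Yoniki has l, Ulsol has l, Kuvate has r. Yoniki preserves l here (none of its changes turn any other segment into l), so the proto-segment is *l.
Position 3: Yoniki has h, Ulsol has g, Kuvate has s. Taking the neighbouring segments as reconstructed: Yoniki h could go back to *k or *g or *h; Ulsol g could go back to *k or *g; Kuvate s could go back to *k or *s — the one source consistent with every daughter is *k.
Verify the candidate proto-form against each daughter:
Yoniki: *wekelam
  wekelam (rule 1 does not apply)
  wekelam → wehelam   [intervocalic lenition]
  wehelam (rule 3 does not apply)
  wehelam → wihilam   [vowel merger]
  giving Yoniki wihilam.
Ulsol: *wekelam > vekelam > vegelam  (by unconditioned shift, intervocalic voicing)
Kuvate: *wekelam
  wekelam → weselam   [palatalisation]
  weselam (rule 2 does not apply)
  weselam → weseram   [unconditioned shift]
  giving Kuvate weseram.
Only *wekelam yields all of Yoniki wihilam, Ulsol vegelam, Kuvate weseram.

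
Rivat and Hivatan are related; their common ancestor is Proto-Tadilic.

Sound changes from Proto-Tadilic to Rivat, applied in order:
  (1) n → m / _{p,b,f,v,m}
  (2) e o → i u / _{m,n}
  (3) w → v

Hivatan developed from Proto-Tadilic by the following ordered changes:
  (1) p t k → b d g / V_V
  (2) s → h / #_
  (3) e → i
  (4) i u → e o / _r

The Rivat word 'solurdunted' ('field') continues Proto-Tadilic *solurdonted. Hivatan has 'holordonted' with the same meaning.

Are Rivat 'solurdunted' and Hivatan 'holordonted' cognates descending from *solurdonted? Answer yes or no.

Derive the expected Hivatan reflex of *solurdonted:
Hivatan: *solurdonted > holurdonted > holurdontid > holordontid  (by debuccalisation, vowel merger, pre-rhotic lowering)
The regular Hivatan reflex would be 'holordontid', but the attested form is 'holordonted'. The correspondence is irregular, so they are not cognates (the Hivatan form has a different source).

no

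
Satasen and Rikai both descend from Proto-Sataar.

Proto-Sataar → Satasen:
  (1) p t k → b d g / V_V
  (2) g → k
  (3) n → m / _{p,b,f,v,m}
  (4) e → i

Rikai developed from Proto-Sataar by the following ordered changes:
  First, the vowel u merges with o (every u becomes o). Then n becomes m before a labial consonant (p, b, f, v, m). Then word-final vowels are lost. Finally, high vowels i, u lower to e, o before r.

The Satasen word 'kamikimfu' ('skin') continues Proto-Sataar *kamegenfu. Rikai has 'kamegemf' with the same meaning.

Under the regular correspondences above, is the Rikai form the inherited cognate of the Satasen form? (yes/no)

Derive the expected Rikai reflex of *kamegenfu:
Rikai: *kamegenfu > kamegenfo > kamegemfo > kamegemf  (by vowel merger, nasal place assimilation, apocope)
Rikai 'kamegemf' matches the regular reflex exactly, so the pair is cognate.

yes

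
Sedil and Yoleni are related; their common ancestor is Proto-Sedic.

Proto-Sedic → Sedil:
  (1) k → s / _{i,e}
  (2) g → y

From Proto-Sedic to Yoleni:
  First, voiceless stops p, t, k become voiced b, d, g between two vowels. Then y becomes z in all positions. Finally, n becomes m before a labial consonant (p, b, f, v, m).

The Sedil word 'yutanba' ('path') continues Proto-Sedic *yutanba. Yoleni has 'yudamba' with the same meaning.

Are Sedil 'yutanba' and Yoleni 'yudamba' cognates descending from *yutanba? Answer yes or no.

no

Derive the expected Yoleni reflex of *yutanba:
Yoleni: *yutanba
  yutanba → yudanba   [intervocalic voicing]
  yudanba → zudanba   [unconditioned shift]
  zudanba → zudamba   [nasal place assimilation]
  giving Yoleni zudamba.
The regular Yoleni reflex would be 'zudamba', but the attested form is 'yudamba'. The correspondence is irregular, so they are not cognates (the Yoleni form has a different source).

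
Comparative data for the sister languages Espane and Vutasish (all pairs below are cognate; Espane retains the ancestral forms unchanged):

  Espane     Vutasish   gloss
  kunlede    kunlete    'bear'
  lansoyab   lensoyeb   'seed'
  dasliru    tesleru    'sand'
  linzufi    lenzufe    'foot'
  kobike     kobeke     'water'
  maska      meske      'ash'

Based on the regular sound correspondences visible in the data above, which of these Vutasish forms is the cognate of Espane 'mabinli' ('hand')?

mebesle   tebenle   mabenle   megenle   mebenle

mebenle

lansoyab ~ lensoyeb — Espane a corresponds to Vutasish e after a consonant, before a labial obstruent.
linzufi ~ lenzufe — Espane i corresponds to Vutasish e after a consonant, before a nasal.
linzufi ~ lenzufe — Espane i corresponds to Vutasish e word-finally.
Applying these to Espane 'mabinli':
  mabinli → mebinli   (a→e after a consonant, before a labial obstruent)
  mebinli → mebenli   (i→e after a consonant, before a nasal)
  mebenli → mebenle   (i→e word-finally)
So the Vutasish cognate is 'mebenle'.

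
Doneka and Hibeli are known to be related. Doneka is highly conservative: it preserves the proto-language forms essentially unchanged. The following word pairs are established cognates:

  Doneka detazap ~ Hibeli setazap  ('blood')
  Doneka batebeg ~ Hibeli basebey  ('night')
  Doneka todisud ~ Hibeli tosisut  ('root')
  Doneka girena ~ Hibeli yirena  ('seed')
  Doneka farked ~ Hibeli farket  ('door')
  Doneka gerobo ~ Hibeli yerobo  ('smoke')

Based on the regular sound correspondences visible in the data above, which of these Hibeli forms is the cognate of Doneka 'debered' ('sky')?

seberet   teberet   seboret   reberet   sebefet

detazap ~ setazap — Doneka d corresponds to Hibeli s word-initially before a front vowel.
todisud ~ tosisut, farked ~ farket — Doneka d corresponds to Hibeli t word-finally.
Applying these to Doneka 'debered':
  debered → sebered   (d→s word-initially before a front vowel)
  sebered → seberet   (d→t word-finally)
So the Hibeli cognate is 'seberet'.

seberet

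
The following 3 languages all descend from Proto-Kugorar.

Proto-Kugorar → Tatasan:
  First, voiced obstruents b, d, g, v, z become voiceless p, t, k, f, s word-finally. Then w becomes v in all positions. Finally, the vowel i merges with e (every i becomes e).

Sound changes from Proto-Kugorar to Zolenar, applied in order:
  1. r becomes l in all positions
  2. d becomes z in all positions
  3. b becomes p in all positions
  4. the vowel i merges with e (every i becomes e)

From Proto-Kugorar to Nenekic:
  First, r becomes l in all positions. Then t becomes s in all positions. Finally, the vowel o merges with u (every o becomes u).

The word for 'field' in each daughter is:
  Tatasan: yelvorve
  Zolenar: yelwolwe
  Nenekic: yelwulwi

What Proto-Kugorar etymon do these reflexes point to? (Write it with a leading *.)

*yelworwi

Position 8: Tatasan has e, Zolenar has e, Nenekic has i. Nenekic preserves i here (none of its changes turn any other segment into i), so the proto-segment is *i.
Position 5: Tatasan has o, Zolenar has o, Nenekic has u. Tatasan preserves o here (none of its changes turn any other segment into o), so the proto-segment is *o.
Position 7: Tatasan has v, Zolenar has w, Nenekic has w. Zolenar preserves w here (none of its changes turn any other segment into w), so the proto-segment is *w.
Continuing position by position gives *yelworwi; check it forward:
Tatasan: *yelworwi > yelvorvi > yelvorve  (by unconditioned shift, vowel merger)
Zolenar: *yelworwi > yelwolwi > yelwolwe  (by unconditioned shift, vowel merger)
Nenekic: *yelworwi > yelwolwi > yelwulwi  (by unconditioned shift, vowel merger)
No other proto-form is consistent with every reflex, so the reconstruction is *yelworwi.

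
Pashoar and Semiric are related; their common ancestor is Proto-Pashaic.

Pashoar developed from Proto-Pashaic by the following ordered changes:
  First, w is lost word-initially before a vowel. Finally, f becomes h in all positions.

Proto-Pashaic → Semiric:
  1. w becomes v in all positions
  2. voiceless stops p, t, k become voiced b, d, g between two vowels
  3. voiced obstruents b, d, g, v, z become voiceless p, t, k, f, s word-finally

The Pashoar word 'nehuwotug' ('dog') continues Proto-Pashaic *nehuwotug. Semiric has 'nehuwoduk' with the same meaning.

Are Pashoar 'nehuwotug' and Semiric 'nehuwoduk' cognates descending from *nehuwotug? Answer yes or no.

Derive the expected Semiric reflex of *nehuwotug:
Semiric: start from *nehuwotug.
  rule 1 (unconditioned shift): nehuwotug → nehuvotug
  rule 2 (intervocalic voicing): nehuvotug → nehuvodug
  rule 3 (final devoicing): nehuvodug → nehuvoduk
  ⇒ Semiric nehuvoduk
The regular Semiric reflex would be 'nehuvoduk', but the attested form is 'nehuwoduk'. The correspondence is irregular, so they are not cognates (the Semiric form has a different source).

no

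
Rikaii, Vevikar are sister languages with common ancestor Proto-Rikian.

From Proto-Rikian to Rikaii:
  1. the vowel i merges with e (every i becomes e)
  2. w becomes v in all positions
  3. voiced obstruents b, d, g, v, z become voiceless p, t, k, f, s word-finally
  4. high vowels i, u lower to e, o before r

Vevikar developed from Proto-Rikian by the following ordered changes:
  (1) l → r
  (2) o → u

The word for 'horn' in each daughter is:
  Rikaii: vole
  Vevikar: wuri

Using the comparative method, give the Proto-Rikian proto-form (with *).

Position 4: Rikaii has e, Vevikar has i. Vevikar preserves i here (none of its changes turn any other segment into i), so the proto-segment is *i.
Position 2: Rikaii has o, Vevikar has u. Taking the neighbouring segments as reconstructed: Rikaii o can only go back to *o; Vevikar u could go back to *o or *u — the one source consistent with every daughter is *o.
Continuing position by position gives *woli; check it forward:
Rikaii: *woli
  woli → wole   [vowel merger]
  wole → vole   [unconditioned shift]
  vole (rule 3 does not apply)
  vole (rule 4 does not apply)
  giving Rikaii vole.
Vevikar: start from *woli.
  rule 1 (unconditioned shift): woli → wori
  rule 2 (vowel merger): wori → wuri
  ⇒ Vevikar wuri
*woli is the unique common source.

*woli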